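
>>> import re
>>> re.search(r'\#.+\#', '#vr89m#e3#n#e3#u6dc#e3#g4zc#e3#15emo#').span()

`re.search` scans for the first position where the pattern succeeds.
The match spans [0:37] → '#vr89m#e3#n#e3#u6dc#e3#g4zc#e3#15emo#'.

(0, 37)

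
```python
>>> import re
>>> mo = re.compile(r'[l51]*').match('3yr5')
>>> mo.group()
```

''

This matches zero or more of one of [l51].
`match` is anchored at position 0; if the pattern doesn't fit there, it returns None.
The match spans [0:0] → ''.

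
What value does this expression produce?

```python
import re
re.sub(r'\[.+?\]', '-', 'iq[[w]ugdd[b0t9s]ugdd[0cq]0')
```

'iq-ugdd-ugdd-0'

With the lazy modifier that quantifier settles for the fewest repetitions that let the rest of the pattern succeed (the atoms after it are unaffected and can still be greedy).
Every occurrence is swapped for '-'.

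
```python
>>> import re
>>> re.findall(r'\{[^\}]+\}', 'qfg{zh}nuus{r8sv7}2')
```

['{zh}', '{r8sv7}']

Walking the string: at [3:7] → '{zh}'; at [11:18] → '{r8sv7}'.
With no groups in the pattern, `findall` gives back each whole match — 2 here.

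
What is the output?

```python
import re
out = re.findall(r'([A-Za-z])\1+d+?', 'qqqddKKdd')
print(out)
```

`\1` is not a pattern — it's the concrete string captured by group 1, re-applied verbatim.
`findall` collects group 1 from each match (2 total).

['q', 'K']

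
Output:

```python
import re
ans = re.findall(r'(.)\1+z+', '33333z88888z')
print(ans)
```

['3', '8']

`\1` has to match the exact text group 1 already captured.
`findall` collects group 1 from each match (2 total).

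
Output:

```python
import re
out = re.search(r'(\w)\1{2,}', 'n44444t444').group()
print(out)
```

44444

After group 1 captures some text, `\1` only succeeds where that same text appears again.
`re.search` scans for the first position where the pattern succeeds.
The match spans [1:6] → '44444'.
Captured: group 1 = '4'.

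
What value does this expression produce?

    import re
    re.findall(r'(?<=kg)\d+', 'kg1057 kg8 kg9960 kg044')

['1057', '8', '9960', '044']

The `(?=…)`/`(?<=…)` assertion just peeks at neighbouring text; it doesn't advance the match position.
Scanning left to right: at [2:6] → '1057'; at [9:10] → '8'; at [13:17] → '9960'; at [20:23] → '044'.
With no groups in the pattern, `findall` gives back each whole match — 4 here.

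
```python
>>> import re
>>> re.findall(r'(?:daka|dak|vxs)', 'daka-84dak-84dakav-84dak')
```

Alternation isn't longest-match — the leftmost alternative that fits at this position is chosen.
Matches: at [0:4] → 'daka'; at [7:10] → 'dak'; at [13:17] → 'daka'; at [21:24] → 'dak'.
`findall` yields the raw match text (4 of them) because the pattern has no groups.

['daka', 'dak', 'daka', 'dak']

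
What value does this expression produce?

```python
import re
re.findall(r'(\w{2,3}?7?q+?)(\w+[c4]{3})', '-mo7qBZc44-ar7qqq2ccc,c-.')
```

The pattern matches 2 to 3 of a word character (lazy), then optionally the literal '7', then one or more of the literal 'q' (lazy) (captured); then one or more of a word character, then exactly 3 of one of [c4] (captured).
The `?` after the quantifier makes it lazy — it takes as little as possible before letting the rest of the pattern try.
Matches: at [1:10] match 'mo7qBZc44', groups = ('mo7q', 'BZc44'); at [11:21] match 'ar7qqq2ccc', groups = ('ar7q', 'qq2ccc').
`findall` packs the 2 group values into a tuple for every match.

[('mo7q', 'BZc44'), ('ar7q', 'qq2ccc')]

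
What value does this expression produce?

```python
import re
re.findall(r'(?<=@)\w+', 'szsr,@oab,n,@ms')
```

['oab', 'ms']

The positive lookaround only admits positions where the adjacent text matches; those characters stay outside the span.
With no groups in the pattern, `findall` gives back each whole match — 2 here.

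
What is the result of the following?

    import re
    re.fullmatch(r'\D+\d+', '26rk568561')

None

The pattern matches one or more of a non-digit; then one or more of a digit.
`re.fullmatch` is like wrapping the pattern in `^…$` (in single-line mode).
Here the string isn't matched end-to-end, so the call returns None.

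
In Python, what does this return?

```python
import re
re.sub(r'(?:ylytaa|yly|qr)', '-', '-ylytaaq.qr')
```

'--q.-'

Alternation tries branches left to right and keeps the first one that lets the overall match succeed at that position.
Matches: at [1:7] → 'ylytaa'; at [9:11] → 'qr'.
Each match is replaced by '-'.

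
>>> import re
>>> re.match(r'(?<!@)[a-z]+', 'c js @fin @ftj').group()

`(?!…)`/`(?<!…)` only lets a position through if the neighbouring text does NOT match; no characters are consumed.
`match` is anchored at position 0; if the pattern doesn't fit there, it returns None.
The match spans [0:1] → 'c'.

'c'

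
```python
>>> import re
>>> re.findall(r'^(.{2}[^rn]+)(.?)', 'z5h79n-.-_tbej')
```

This matches anchored at the start of the string; then exactly 2 of any character, then one or more of any character except [rn] (captured); then optionally any character (captured).
With 2 capturing groups, `findall` returns a 2-tuple per match.

[('z5h79', 'n')]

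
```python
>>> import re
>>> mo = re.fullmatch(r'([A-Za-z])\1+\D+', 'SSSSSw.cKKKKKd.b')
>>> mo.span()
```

`\1` has to match the exact text group 1 already captured.
`fullmatch` succeeds only if the pattern covers the string from start to end.
The match spans [0:16] → 'SSSSSw.cKKKKKd.b'.
Captured: group 1 = 'S'.

(0, 16)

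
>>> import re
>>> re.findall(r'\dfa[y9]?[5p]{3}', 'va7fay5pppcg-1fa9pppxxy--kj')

['7fay5pp', '1fa9ppp']

This matches a digit, then the literal 'fa'; then optionally one of [y9], then exactly 3 of one of [5p].
Matches: at [2:9] → '7fay5pp'; at [13:20] → '1fa9ppp'.
Since nothing is captured, `findall` lists the 2 matched substrings directly.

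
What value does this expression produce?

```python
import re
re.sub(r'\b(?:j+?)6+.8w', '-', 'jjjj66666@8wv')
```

'-v'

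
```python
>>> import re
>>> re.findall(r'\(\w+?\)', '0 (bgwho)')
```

['(bgwho)']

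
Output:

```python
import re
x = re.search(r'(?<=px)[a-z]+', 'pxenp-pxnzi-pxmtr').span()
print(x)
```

The `(?=…)`/`(?<=…)` assertion just peeks at neighbouring text; it doesn't advance the match position.
`search` walks the string left to right and returns the first match it finds.
The match spans [2:5] → 'enp'.

(2, 5)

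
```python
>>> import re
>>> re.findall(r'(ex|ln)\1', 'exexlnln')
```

['ex', 'ln']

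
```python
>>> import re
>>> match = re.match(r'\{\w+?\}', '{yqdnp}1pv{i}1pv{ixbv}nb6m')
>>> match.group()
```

`re.match` only tries the pattern at the start of the string.
The match spans [0:7] → '{yqdnp}'.

'{yqdnp}'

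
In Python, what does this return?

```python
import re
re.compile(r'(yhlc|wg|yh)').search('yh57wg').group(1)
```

The match spans [0:2] → 'yh'.
Captured: group 1 = 'yh'.

'yh'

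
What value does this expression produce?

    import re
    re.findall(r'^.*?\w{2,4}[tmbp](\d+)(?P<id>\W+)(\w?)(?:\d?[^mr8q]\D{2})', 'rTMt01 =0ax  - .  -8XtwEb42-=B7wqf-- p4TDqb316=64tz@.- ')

The pattern matches anchored at the start of the string; then zero or more of any character (lazy), then 2 to 4 of a word character, then one of [tmbp]; then one or more of a digit (captured); then one or more of a non-word character (captured as 'id'); then optionally a word character (captured); then optionally a digit, then any character except [mr8q], then exactly 2 of a non-digit (non-capturing group).
Scanning left to right: at [0:12] match 'rTMt01 =0ax ', groups = ('01', ' =', '0').
3 groups means the one result is a tuple of 3 captured strings — 1 here.

[('01', ' =', '0')]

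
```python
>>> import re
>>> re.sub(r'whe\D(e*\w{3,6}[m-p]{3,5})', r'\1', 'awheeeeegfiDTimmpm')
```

'aeeegfiDTimmpm'

Pattern: the literal 'whe', then a non-digit; then zero or more of a literal 'e', then 3 to 6 of a word character, then 3 to 5 of a character in [m-p] (captured).
Matches: at [1:18] → 'wheeeeegfiDTimmpm'.
`\1` in the replacement pulls in group 1's text for each match.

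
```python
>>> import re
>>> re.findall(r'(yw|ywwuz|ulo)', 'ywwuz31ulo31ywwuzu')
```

Branches in `(...|...)` are attempted left-to-right; the first branch that allows the whole pattern to succeed is taken.
Matches: at [0:2] match 'yw', group 1 = 'yw'; at [7:10] match 'ulo', group 1 = 'ulo'; at [12:14] match 'yw', group 1 = 'yw'.
One capturing group, so `findall` returns just the captured substring from each match — 3 in all.

['yw', 'ulo', 'yw']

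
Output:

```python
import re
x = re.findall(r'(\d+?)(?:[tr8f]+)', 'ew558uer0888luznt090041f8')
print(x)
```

['55', '0', '090041']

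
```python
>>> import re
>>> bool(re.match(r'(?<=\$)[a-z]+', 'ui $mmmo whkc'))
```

Because the assertion is zero-width, the text it checks is not consumed and won't appear in the result.
With `match`, the pattern is implicitly anchored at the beginning.
Here the pattern fails at index 0, so the call returns None, and `bool(None)` is False.

False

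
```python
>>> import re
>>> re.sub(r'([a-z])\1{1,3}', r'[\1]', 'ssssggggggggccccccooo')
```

'[s][g][g][c][c][o]'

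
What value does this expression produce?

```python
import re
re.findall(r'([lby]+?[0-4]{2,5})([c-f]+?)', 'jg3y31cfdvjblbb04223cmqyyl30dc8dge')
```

[('y31', 'c'), ('blbb04223', 'c'), ('yyl30', 'd')]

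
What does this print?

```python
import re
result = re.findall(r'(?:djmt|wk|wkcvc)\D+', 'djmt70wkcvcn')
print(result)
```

Since nothing is captured, `findall` lists the 1 matched substring directly.

['wkcvcn']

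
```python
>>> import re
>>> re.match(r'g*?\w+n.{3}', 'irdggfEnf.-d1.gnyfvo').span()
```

(0, 11)

This matches zero or more of a literal 'g' (lazy); then one or more of a word character, then the literal 'n', then exactly 3 of any character.
`re.match` won't scan ahead — the pattern has to work from the very first character.
The match spans [0:11] → 'irdggfEnf.-'.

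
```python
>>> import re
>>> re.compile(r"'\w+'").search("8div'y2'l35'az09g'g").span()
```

(4, 8)

The match spans [4:8] → "'y2'".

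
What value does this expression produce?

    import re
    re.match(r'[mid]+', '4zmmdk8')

Pattern: one or more of one of [mid].
With `match`, the pattern is implicitly anchored at the beginning.
Here the pattern fails at index 0, so the call returns None.

None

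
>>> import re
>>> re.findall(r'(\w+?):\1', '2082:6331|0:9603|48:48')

`\1` is not a pattern — it's the concrete string captured by group 1, re-applied verbatim.
Because there's exactly one group, `findall` drops the full match and keeps group 1 from the one hit.

['48']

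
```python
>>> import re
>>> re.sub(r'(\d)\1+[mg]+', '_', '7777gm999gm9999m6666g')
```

'____'

The backreference `\1` re-matches whatever the first group consumed, character for character.
`sub` substitutes '_' at each match site.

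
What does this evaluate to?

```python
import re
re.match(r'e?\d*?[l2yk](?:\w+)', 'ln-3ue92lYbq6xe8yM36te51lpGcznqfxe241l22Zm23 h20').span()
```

The pattern matches optionally the literal 'e', then zero or more of a digit (lazy), then one of [l2yk]; then one or more of a word character (non-capturing group).
`match` is anchored at position 0; if the pattern doesn't fit there, it returns None.
The match spans [0:2] → 'ln'.

(0, 2)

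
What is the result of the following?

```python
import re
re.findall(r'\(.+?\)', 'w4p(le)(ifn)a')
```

['(le)', '(ifn)']

Walking the string: at [3:7] → '(le)'; at [7:12] → '(ifn)'.
With no groups in the pattern, `findall` gives back each whole match — 2 here.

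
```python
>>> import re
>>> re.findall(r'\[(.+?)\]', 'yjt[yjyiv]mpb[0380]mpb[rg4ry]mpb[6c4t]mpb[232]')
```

['yjyiv', '0380', 'rg4ry', '6c4t', '232']

The `?` after the quantifier makes it lazy — it takes as little as possible before letting the rest of the pattern try.
Scanning left to right: at [3:10] match '[yjyiv]', group 1 = 'yjyiv'; at [13:19] match '[0380]', group 1 = '0380'; at [22:29] match '[rg4ry]', group 1 = 'rg4ry'; at [32:38] match '[6c4t]', group 1 = '6c4t'; at [41:46] match '[232]', group 1 = '232'.
Because there's exactly one group, `findall` drops the full match and keeps group 1 from each hit.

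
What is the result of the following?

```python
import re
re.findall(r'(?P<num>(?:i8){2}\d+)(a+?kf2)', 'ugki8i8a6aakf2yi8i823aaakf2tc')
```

[('i8i823', 'aaakf2')]

Pattern: the literal 'i8' repeated 2 times, then one or more of a digit (captured as 'num'); then one or more of the literal 'a' (lazy), then the literal 'kf2' (captured).
Matches: at [15:27] match 'i8i823aaakf2', groups = ('i8i823', 'aaakf2').
Multiple groups make `findall` return tuples — one 2-tuple for the one match.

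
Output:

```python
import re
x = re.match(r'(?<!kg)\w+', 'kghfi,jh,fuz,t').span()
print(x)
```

(0, 5)

`(?!…)`/`(?<!…)` only lets a position through if the neighbouring text does NOT match; no characters are consumed.
`re.match` won't scan ahead — the pattern has to work from the very first character.
The match spans [0:5] → 'kghfi'.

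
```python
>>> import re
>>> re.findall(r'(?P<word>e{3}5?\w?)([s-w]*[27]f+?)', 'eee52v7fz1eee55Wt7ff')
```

[('eee52', 'v7f')]

This matches exactly 3 of the literal 'e', then optionally a literal '5', then optionally a word character (captured as 'word'); then zero or more of a character in [s-w], then one of [27], then one or more of the literal 'f' (lazy) (captured).
Scanning left to right: at [0:8] match 'eee52v7f', groups = ('eee52', 'v7f').
Multiple groups make `findall` return tuples — one 2-tuple for the one match.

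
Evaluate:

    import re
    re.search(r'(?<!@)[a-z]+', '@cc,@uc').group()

'c'

Because the assertion is negative and zero-width, positions next to the forbidden text are skipped.
The match spans [2:3] → 'c'.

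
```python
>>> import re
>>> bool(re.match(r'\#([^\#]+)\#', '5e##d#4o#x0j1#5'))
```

False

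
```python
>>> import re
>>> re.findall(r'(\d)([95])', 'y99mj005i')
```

[('9', '9'), ('0', '5')]

Pattern: a digit (captured); then one of [95] (captured).
With 2 capturing groups, `findall` returns a 2-tuple per match.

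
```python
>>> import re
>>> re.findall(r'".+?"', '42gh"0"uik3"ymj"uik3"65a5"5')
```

['"0"', '"ymj"', '"65a5"']

Scanning left to right: at [4:7] → '"0"'; at [11:16] → '"ymj"'; at [20:26] → '"65a5"'.
With no groups in the pattern, `findall` gives back each whole match — 3 here.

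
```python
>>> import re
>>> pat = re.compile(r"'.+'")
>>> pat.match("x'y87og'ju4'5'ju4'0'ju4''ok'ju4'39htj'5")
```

None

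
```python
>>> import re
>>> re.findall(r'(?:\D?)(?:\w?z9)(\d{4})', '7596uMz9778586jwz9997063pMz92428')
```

The pattern matches optionally a non-digit (non-capturing group); then optionally a word character, then the literal 'z9' (non-capturing group); then exactly 4 of a digit (captured).
Scanning left to right: at [4:12] match 'uMz97785', group 1 = '7785'; at [14:22] match 'jwz99970', group 1 = '9970'; at [24:32] match 'pMz92428', group 1 = '2428'.
With a single group, `findall` returns only what that group captured — 3 items.

['7785', '9970', '2428']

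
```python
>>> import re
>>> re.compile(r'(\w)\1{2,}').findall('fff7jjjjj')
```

The backreference `\1` re-matches whatever the first group consumed, character for character.
One capturing group, so `findall` returns just the captured substring from each match — 2 in all.

['f', 'j']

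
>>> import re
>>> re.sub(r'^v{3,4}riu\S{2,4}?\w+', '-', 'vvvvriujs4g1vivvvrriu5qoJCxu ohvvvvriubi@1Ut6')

'- ohvvvvriubi@1Ut6'

Pattern: anchored at the start of the string; then 3 to 4 of the literal 'v', then the literal 'riu'; then 2 to 4 of a non-whitespace character (lazy), then one or more of a word character.
Matches: at [0:28] → 'vvvvriujs4g1vivvvrriu5qoJCxu'.
Every occurrence is swapped for '-'.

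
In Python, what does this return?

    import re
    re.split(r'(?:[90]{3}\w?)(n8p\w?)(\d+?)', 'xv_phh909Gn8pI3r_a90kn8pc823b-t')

With a capturing group present, the delimiter's captured portion is kept in the result list.

['xv_phh', 'n8pI', '3', 'r_a90kn8pc823b-t']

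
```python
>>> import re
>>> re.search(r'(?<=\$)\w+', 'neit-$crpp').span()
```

(6, 10)

The positive lookaround only admits positions where the adjacent text matches; those characters stay outside the span.
`re.search` scans for the first position where the pattern succeeds.
The match spans [6:10] → 'crpp'.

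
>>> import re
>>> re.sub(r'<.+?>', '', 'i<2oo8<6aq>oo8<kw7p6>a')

'ioo8a'

With the lazy modifier that quantifier settles for the fewest repetitions that let the rest of the pattern succeed (the atoms after it are unaffected and can still be greedy).
Matches: at [1:11] → '<2oo8<6aq>'; at [14:21] → '<kw7p6>'.
Every occurrence is swapped for ''.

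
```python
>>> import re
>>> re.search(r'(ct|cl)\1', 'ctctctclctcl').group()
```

'ctct'

`\1` has to match the exact text group 1 already captured.
The match spans [0:4] → 'ctct'.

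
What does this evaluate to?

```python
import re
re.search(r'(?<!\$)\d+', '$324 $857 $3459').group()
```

'24'

`(?!…)`/`(?<!…)` only lets a position through if the neighbouring text does NOT match; no characters are consumed.
Unlike `match`, `search` isn't anchored — it looks for the pattern anywhere in the string.
The match spans [2:4] → '24'.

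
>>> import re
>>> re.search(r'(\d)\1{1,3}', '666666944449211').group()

'6666'

`\1` is not a pattern — it's the concrete string captured by group 1, re-applied verbatim.
The match spans [0:4] → '6666'.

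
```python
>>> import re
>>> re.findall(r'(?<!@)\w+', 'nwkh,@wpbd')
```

The negative lookahead/lookbehind blocks any match where the forbidden context is present.
Since nothing is captured, `findall` lists the 2 matched substrings directly.

['nwkh', 'pbd']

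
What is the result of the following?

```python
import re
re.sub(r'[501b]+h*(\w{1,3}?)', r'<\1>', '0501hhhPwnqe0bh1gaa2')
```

This matches one or more of one of [501b], then zero or more of the literal 'h'; then 1 to 3 of a word character (lazy) (captured).
A non-greedy quantifier consumes as few characters as it can — just enough that the remainder of the pattern still matches from where it stops; whatever follows it matches normally.
Matches: at [0:8] → '0501hhhP'; at [12:16] → '0bh1'.
The replacement refers to a captured group, so each match is rewritten using its own captured text.

'<P>wnqe<1>gaa2'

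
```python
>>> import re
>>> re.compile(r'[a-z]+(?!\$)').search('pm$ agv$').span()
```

(0, 1)

`(?!…)`/`(?<!…)` only lets a position through if the neighbouring text does NOT match; no characters are consumed.
`search` walks the string left to right and returns the first match it finds.
The match spans [0:1] → 'p'.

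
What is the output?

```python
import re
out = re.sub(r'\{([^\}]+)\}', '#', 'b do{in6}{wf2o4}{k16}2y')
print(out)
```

b do###2y

Matches: at [4:9] → '{in6}'; at [9:16] → '{wf2o4}'; at [16:21] → '{k16}'.
Each match is replaced by '#'.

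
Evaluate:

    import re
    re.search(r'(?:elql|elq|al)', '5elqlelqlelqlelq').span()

The regex engine tests alternatives in the order written; an earlier branch that matches wins even if a later one would match more.
`re.search` tries every starting position until one works.
The match spans [1:5] → 'elql'.

(1, 5)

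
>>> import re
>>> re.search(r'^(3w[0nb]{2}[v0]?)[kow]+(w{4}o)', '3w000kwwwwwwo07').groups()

The match spans [0:13] → '3w000kwwwwwwo'.
Captured: group 1 = '3w000', group 2 = 'wwwwo'.

('3w000', 'wwwwo')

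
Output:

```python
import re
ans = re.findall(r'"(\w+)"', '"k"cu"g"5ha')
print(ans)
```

['k', 'g']

Walking the string: at [0:3] match '"k"', group 1 = 'k'; at [5:8] match '"g"', group 1 = 'g'.
`findall` collects group 1 from each match (2 total).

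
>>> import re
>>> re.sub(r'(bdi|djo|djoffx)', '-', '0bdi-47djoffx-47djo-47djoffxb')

`|` is ordered: at each position the engine commits to the first alternative that works.
Matches: at [1:4] → 'bdi'; at [7:10] → 'djo'; at [16:19] → 'djo'; at [22:25] → 'djo'.
Each match is replaced by '-'.

'0--47-ffx-47--47-ffxb'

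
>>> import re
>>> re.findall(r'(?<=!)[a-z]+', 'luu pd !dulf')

['dulf']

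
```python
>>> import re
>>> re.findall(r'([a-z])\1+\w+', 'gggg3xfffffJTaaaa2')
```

`\1` is not a pattern — it's the concrete string captured by group 1, re-applied verbatim.
One capturing group, so `findall` returns just the captured substring from the one match — 1 in all.

['g']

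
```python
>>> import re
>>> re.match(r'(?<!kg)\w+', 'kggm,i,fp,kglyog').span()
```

(0, 4)

Because the assertion is negative and zero-width, positions next to the forbidden text are skipped.
With `match`, the pattern is implicitly anchored at the beginning.
The match spans [0:4] → 'kggm'.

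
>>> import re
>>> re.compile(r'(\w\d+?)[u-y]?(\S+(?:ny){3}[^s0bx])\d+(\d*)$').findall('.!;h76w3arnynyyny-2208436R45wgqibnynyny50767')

[('h7', '6w3arnynyyny-2208436R45wgqibnynyny5', '')]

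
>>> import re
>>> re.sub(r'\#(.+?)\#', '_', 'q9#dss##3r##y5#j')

'q9___j'

Every occurrence is swapped for '_'.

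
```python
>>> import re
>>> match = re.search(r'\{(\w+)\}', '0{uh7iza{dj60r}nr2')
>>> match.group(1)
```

'dj60r'

The match spans [8:15] → '{dj60r}'.
Captured: group 1 = 'dj60r'.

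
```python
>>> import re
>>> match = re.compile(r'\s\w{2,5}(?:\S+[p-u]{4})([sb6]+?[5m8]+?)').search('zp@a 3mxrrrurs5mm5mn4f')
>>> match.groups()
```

This matches whitespace, then 2 to 5 of a word character; then one or more of a non-whitespace character, then exactly 4 of a character in [p-u] (non-capturing group); then one or more of one of [sb6] (lazy), then one or more of one of [5m8] (lazy) (captured).
A `+?`/`*?`/`{m,n}?` starts at its minimum and grows only as far as needed for what follows to match.
`search` walks the string left to right and returns the first match it finds.
The match spans [4:15] → ' 3mxrrrurs5'.
Captured: group 1 = 's5'.

('s5',)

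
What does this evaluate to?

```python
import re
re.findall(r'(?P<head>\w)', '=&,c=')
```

['c']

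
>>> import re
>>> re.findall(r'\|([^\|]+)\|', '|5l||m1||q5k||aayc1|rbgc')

Walking the string: at [0:4] match '|5l|', group 1 = '5l'; at [4:8] match '|m1|', group 1 = 'm1'; at [8:13] match '|q5k|', group 1 = 'q5k'; at [13:20] match '|aayc1|', group 1 = 'aayc1'.
`findall` collects group 1 from each match (4 total).

['5l', 'm1', 'q5k', 'aayc1']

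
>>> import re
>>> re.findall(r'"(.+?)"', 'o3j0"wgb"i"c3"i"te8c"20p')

With a single group, `findall` returns only what that group captured — 3 items.

['wgb', 'c3', 'te8c']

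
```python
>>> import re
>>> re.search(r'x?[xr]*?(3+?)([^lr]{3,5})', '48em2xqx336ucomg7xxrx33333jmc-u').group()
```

This matches optionally a literal 'x', then zero or more of one of [xr] (lazy); then one or more of a literal '3' (lazy) (captured); then 3 to 5 of any character except [lr] (captured).
`re.search` scans for the first position where the pattern succeeds.
The match spans [7:14] → 'x336uco'.
Captured: group 1 = '3', group 2 = '36uco'.

'x336uco'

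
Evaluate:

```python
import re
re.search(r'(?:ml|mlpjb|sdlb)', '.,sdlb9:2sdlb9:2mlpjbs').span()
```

(2, 6)

Unlike `match`, `search` isn't anchored — it looks for the pattern anywhere in the string.
The match spans [2:6] → 'sdlb'.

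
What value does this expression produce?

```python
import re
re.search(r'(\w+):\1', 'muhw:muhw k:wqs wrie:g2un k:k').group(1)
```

'muhw'

A backreference is literal: `\1` must see the identical characters the first group matched.
`re.search` scans for the first position where the pattern succeeds.
The match spans [0:9] → 'muhw:muhw'.
Captured: group 1 = 'muhw'.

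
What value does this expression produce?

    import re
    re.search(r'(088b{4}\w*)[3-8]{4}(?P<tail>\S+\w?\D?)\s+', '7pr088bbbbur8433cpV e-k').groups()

('088bbbbur', 'cpV')

Pattern: the literal '088', then exactly 4 of a literal 'b', then zero or more of a word character (captured); then exactly 4 of a character in [3-8]; then one or more of a non-whitespace character, then optionally a word character, then optionally a non-digit (captured as 'tail'); then one or more of whitespace.
`re.search` scans for the first position where the pattern succeeds.
The match spans [3:20] → '088bbbbur8433cpV '.
Captured: group 1 = '088bbbbur', group 2 = 'cpV'.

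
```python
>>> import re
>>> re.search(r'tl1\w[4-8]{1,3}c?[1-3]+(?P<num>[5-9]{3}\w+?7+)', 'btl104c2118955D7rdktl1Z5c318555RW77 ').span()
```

The `?` after the quantifier makes it lazy — it takes as little as possible before letting the rest of the pattern try.
The match spans [1:16] → 'tl104c2118955D7'.

(1, 16)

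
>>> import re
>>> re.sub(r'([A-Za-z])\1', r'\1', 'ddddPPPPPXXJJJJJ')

'ddPPPXJJJ'

The backreference `\1` re-matches whatever the first group consumed, character for character.
Matches: at [0:2] → 'dd'; at [2:4] → 'dd'; at [4:6] → 'PP'; at [6:8] → 'PP'; at [9:11] → 'XX'; ….
`\1` in the replacement pulls in group 1's text for each match.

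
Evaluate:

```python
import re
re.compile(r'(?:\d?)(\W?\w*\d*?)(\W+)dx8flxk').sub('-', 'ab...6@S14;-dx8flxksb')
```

This matches optionally a digit (non-capturing group); then optionally a non-word character, then zero or more of a word character, then zero or more of a digit (lazy) (captured); then one or more of a non-word character (captured); then the literal 'dx', then the literal '8fl', then the literal 'xk'.
Matches: at [5:19] → '6@S14;-dx8flxk'.
`sub` substitutes '-' at each match site.

'ab...-sb'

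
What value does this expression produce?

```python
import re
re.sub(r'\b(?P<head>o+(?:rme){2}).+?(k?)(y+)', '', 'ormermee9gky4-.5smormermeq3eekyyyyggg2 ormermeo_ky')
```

'4-.5smormermeq3eekyyyyggg2 '

The pattern matches a word boundary (`\b`, zero-width); then one or more of the literal 'o', then the literal 'rme' repeated 2 times (captured as 'head'); then one or more of any character (lazy); then optionally a literal 'k' (captured); then one or more of a literal 'y' (captured).
Matches: at [0:12] → 'ormermee9gky'; at [39:50] → 'ormermeo_ky'.
Each match is replaced by ''.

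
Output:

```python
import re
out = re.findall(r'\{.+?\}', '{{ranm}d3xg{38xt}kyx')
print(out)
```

['{{ranm}', '{38xt}']

`findall` yields the raw match text (2 of them) because the pattern has no groups.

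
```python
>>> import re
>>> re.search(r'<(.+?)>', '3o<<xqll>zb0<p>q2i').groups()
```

Because the quantifier is non-greedy, it stops expanding at the earliest point where the rest of the pattern can succeed.
Unlike `match`, `search` isn't anchored — it looks for the pattern anywhere in the string.
The match spans [2:9] → '<<xqll>'.
Captured: group 1 = '<xqll'.

('<xqll',)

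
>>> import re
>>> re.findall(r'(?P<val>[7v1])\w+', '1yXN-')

['1']

Pattern: one of [7v1] (captured as 'val'); then one or more of a word character.
Walking the string: at [0:4] match '1yXN', group 1 = '1'.
With a single group, `findall` returns only what that group captured — 1 item.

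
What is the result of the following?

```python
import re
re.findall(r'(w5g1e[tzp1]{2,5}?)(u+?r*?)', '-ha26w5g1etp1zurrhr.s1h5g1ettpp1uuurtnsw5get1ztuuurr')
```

Pattern: the literal 'w5', then the literal 'g1e', then 2 to 5 of one of [tzp1] (lazy) (captured); then one or more of a literal 'u' (lazy), then zero or more of a literal 'r' (lazy) (captured).
A `+?`/`*?`/`{m,n}?` starts at its minimum and grows only as far as needed for what follows to match.
Scanning left to right: at [5:15] match 'w5g1etp1zu', groups = ('w5g1etp1z', 'u').
With 2 capturing groups, `findall` returns a 2-tuple per match.

[('w5g1etp1z', 'u')]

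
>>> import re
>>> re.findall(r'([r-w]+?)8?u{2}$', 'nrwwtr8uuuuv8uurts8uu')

Pattern: one or more of a character in [r-w] (lazy) (captured); then optionally the literal '8', then exactly 2 of the literal 'u'; then anchored at the end.
Matches: at [13:21] match 'uurts8uu', group 1 = 'uurts'.
With a single group, `findall` returns only what that group captured — 1 item.

['uurts']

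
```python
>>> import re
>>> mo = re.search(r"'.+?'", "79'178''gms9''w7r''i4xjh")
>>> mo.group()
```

The match spans [2:7] → "'178'".

"'178'"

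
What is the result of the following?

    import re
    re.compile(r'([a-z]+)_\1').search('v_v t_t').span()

(0, 3)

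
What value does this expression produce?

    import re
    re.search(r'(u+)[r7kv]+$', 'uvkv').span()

The match spans [0:4] → 'uvkv'.

(0, 4)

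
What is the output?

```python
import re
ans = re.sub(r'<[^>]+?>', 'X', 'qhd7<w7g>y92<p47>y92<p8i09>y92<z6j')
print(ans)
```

qhd7Xy92Xy92Xy92<z6j

Each match is replaced by 'X'.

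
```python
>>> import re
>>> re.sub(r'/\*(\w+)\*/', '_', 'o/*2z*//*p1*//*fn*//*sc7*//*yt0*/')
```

'o_____'

Matches: at [1:7] → '/*2z*/'; at [7:13] → '/*p1*/'; at [13:19] → '/*fn*/'; at [19:26] → '/*sc7*/'; at [26:33] → '/*yt0*/'.
Each match is replaced by '_'.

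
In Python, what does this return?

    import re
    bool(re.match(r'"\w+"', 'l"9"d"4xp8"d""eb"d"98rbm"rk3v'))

`re.match` won't scan ahead — the pattern has to work from the very first character.
Here the string doesn't start with a match, so the call returns None, and `bool(None)` is False.

False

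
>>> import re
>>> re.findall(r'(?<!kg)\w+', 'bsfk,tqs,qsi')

['bsfk', 'tqs', 'qsi']

Because the assertion is negative and zero-width, positions next to the forbidden text are skipped.
Matches: at [0:4] → 'bsfk'; at [5:8] → 'tqs'; at [9:12] → 'qsi'.
`findall` yields the raw match text (3 of them) because the pattern has no groups.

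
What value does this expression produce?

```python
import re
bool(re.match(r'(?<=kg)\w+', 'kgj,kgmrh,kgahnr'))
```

`re.match` only tries the pattern at the start of the string.
Here the pattern fails at index 0, so the call returns None, and `bool(None)` is False.

False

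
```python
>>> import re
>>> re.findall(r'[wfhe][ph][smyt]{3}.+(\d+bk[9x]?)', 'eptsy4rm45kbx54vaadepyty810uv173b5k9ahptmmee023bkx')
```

This matches one of [wfhe], then one of [ph], then exactly 3 of one of [smyt]; then one or more of any character; then one or more of a digit, then the literal 'bk', then optionally one of [9x] (captured).
Scanning left to right: at [0:50] match 'eptsy4rm45kbx54vaadepyty810uv173b5k9ahptmmee023bkx', group 1 = '3bkx'.
`findall` collects group 1 from the one match (1 total).

['3bkx']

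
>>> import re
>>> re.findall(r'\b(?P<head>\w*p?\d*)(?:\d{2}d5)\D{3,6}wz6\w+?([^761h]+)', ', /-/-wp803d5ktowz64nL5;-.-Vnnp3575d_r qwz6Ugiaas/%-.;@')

Pattern: a word boundary (`\b`, zero-width); then zero or more of a word character, then optionally a literal 'p', then zero or more of a digit (captured as 'head'); then exactly 2 of a digit, then the literal 'd5' (non-capturing group); then 3 to 6 of a non-digit, then the literal 'wz6', then one or more of a word character (lazy); then one or more of any character except [761h] (captured).
A `+?`/`*?`/`{m,n}?` starts at its minimum and grows only as far as needed for what follows to match.
Scanning left to right: at [6:33] match 'wp803d5ktowz64nL5;-.-Vnnp35', groups = ('wp8', 'nL5;-.-Vnnp35').
Multiple groups make `findall` return tuples — one 2-tuple for the one match.

[('wp8', 'nL5;-.-Vnnp35')]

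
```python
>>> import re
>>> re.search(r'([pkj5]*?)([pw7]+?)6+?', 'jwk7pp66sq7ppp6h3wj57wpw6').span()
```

The pattern matches zero or more of one of [pkj5] (lazy) (captured); then one or more of one of [pw7] (lazy) (captured); then one or more of a literal '6' (lazy).
A `+?`/`*?`/`{m,n}?` starts at its minimum and grows only as far as needed for what follows to match.
`re.search` tries every starting position until one works.
The match spans [2:7] → 'k7pp6'.
Captured: group 1 = 'k', group 2 = '7pp'.

(2, 7)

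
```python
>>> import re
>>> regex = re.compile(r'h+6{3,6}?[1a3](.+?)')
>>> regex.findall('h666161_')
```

This matches one or more of a literal 'h'; then 3 to 6 of the literal '6' (lazy), then one of [1a3]; then one or more of any character (lazy) (captured).
Matches: at [0:6] match 'h66616', group 1 = '6'.
One capturing group, so `findall` returns just the captured substring from the one match — 1 in all.

['6']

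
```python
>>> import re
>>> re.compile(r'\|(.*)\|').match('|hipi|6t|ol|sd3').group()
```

'|hipi|6t|ol|'

`match` is anchored at position 0; if the pattern doesn't fit there, it returns None.
The match spans [0:12] → '|hipi|6t|ol|'.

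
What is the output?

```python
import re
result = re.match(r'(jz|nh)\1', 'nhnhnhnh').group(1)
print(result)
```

The match spans [0:4] → 'nhnh'.
Captured: group 1 = 'nh'.

nh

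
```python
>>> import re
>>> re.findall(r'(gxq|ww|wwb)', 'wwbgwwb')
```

['ww', 'ww']

The regex engine tests alternatives in the order written; an earlier branch that matches wins even if a later one would match more.
`findall` collects group 1 from each match (2 total).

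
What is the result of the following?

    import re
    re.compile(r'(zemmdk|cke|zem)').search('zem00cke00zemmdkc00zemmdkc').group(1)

`search` walks the string left to right and returns the first match it finds.
The match spans [0:3] → 'zem'.
Captured: group 1 = 'zem'.

'zem'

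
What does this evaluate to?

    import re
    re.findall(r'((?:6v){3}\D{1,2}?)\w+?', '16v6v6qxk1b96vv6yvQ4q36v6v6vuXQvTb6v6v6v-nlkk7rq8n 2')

Because there's exactly one group, `findall` drops the full match and keeps group 1 from each hit.

['6v6v6vu', '6v6v6v-']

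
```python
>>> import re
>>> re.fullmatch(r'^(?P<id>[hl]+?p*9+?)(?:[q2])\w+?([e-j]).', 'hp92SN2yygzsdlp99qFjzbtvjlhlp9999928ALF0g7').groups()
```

The pattern matches anchored at the start of the string; then one or more of one of [hl] (lazy), then zero or more of the literal 'p', then one or more of a literal '9' (lazy) (captured as 'id'); then one of [q2] (non-capturing group); then one or more of a word character (lazy); then a character in [e-j] (captured); then any character.
`fullmatch` succeeds only if the pattern covers the string from start to end.
The match spans [0:42] → 'hp92SN2yygzsdlp99qFjzbtvjlhlp9999928ALF0g7'.
Captured: group 1 = 'hp9', group 2 = 'g'.

('hp9', 'g')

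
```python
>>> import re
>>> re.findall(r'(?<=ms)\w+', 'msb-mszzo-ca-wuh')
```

['b', 'zzo']

The lookaround is zero-width — it requires the adjacent text to match without consuming it, so the asserted text isn't part of the match.
Matches: at [2:3] → 'b'; at [6:9] → 'zzo'.
`findall` yields the raw match text (2 of them) because the pattern has no groups.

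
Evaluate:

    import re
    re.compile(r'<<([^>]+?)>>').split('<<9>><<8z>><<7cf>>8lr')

['', '9', '', '8z', '', '7cf', '8lr']

With a capturing group present, the delimiter's captured portion is kept in the result list.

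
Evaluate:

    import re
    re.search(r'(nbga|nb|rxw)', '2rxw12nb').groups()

`search` walks the string left to right and returns the first match it finds.
The match spans [1:4] → 'rxw'.
Captured: group 1 = 'rxw'.

('rxw',)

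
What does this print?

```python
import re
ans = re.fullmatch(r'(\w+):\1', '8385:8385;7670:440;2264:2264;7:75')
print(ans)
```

After group 1 captures some text, `\1` only succeeds where that same text appears again.
`re.fullmatch` is like wrapping the pattern in `^…$` (in single-line mode).
Here there's no way to consume every character, so the call returns None.

None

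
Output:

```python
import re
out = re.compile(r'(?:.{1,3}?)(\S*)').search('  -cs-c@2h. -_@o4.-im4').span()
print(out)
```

Pattern: 1 to 3 of any character (lazy) (non-capturing group); then zero or more of a non-whitespace character (captured).
`re.search` tries every starting position until one works.
The match spans [0:1] → ' '.
Captured: group 1 = ''.

(0, 1)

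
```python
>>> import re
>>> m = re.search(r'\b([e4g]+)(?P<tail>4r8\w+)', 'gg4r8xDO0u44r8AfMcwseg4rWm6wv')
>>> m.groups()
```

('gg', '4r8xDO0u44r8AfMcwseg4rWm6wv')

Pattern: a word boundary (`\b`, zero-width); then one or more of one of [e4g] (captured); then the literal '4r8', then one or more of a word character (captured as 'tail').
`re.search` scans for the first position where the pattern succeeds.
The match spans [0:29] → 'gg4r8xDO0u44r8AfMcwseg4rWm6wv'.
Captured: group 1 = 'gg', group 2 = '4r8xDO0u44r8AfMcwseg4rWm6wv'.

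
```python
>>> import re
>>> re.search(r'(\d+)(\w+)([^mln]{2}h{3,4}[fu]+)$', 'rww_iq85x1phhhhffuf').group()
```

'85x1phhhhffuf'

The pattern matches one or more of a digit (captured); then one or more of a word character (captured); then exactly 2 of any character except [mln], then 3 to 4 of the literal 'h', then one or more of one of [fu] (captured); then anchored at the end.
`re.search` tries every starting position until one works.
The match spans [6:19] → '85x1phhhhffuf'.
Captured: group 1 = '85', group 2 = 'x1', group 3 = 'phhhhffuf'.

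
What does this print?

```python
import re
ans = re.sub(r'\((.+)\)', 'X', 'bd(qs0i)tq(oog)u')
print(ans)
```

bdXu

Every occurrence is swapped for 'X'.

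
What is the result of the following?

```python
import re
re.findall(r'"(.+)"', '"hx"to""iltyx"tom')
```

['hx"to""iltyx']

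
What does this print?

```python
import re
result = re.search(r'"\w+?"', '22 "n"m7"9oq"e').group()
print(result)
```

The match spans [3:6] → '"n"'.

"n"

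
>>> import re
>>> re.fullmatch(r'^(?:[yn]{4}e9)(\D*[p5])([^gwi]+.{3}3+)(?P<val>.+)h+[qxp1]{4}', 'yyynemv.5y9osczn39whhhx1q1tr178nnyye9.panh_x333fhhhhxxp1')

This matches anchored at the start of the string; then exactly 4 of one of [yn], then the literal 'e9' (non-capturing group); then zero or more of a non-digit, then one of [p5] (captured); then one or more of any character except [gwi], then exactly 3 of any character, then one or more of a literal '3' (captured); then one or more of any character (captured as 'val'); then one or more of a literal 'h', then exactly 4 of one of [qxp1].
`re.fullmatch` requires the pattern to consume the entire string.
Here there's no way to consume every character, so the call returns None.

None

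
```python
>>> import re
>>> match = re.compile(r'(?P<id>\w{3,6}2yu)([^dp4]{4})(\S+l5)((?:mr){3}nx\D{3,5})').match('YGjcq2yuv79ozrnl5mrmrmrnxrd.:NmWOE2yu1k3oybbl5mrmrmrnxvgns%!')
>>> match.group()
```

This matches 3 to 6 of a word character, then the literal '2yu' (captured as 'id'); then exactly 4 of any character except [dp4] (captured); then one or more of a non-whitespace character, then the literal 'l5' (captured); then the literal 'mr' repeated 3 times, then the literal 'nx', then 3 to 5 of a non-digit (captured).
`match` is anchored at position 0; if the pattern doesn't fit there, it returns None.
The match spans [0:59] → 'YGjcq2yuv79ozrnl5mrmrmrnxrd.:NmWOE2yu1k3oybbl5mrmrmrnxvgns%'.
Captured: group 1 = 'YGjcq2yu', group 2 = 'v79o', group 3 = 'zrnl5mrmrmrnxrd.:NmWOE2yu1k3oybbl5', group 4 = 'mrmrmrnxvgns%'.

'YGjcq2yuv79ozrnl5mrmrmrnxrd.:NmWOE2yu1k3oybbl5mrmrmrnxvgns%'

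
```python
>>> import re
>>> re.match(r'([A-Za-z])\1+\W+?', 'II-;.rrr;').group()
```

'II-'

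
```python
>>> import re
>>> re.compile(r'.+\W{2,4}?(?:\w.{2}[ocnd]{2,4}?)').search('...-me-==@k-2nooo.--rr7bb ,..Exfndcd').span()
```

(0, 34)

This matches one or more of any character, then 2 to 4 of a non-word character (lazy); then a word character, then exactly 2 of any character, then 2 to 4 of one of [ocnd] (lazy) (non-capturing group).
A `+?`/`*?`/`{m,n}?` starts at its minimum and grows only as far as needed for what follows to match.
`search` walks the string left to right and returns the first match it finds.
The match spans [0:34] → '...-me-==@k-2nooo.--rr7bb ,..Exfnd'.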